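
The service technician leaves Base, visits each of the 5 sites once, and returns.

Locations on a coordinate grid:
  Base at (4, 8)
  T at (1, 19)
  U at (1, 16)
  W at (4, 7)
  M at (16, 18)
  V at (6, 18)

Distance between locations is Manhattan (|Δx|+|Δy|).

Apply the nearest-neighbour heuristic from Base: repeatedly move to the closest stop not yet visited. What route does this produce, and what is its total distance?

Total distance 54 via the nearest-neighbour route Base → W → U → T → V → M → Base.

At Base the remaining stops are W 1, U 11, V 12, T 14, M 22; go to W.
At W the remaining stops are U 12, V 13, T 15, M 23; go to U.
At U the remaining stops are T 3, V 7, M 17; go to T.
At T the remaining stops are V 6, M 16; go to V.
At V the remaining stops are M 10; go to M.
Return M→Base: 22.
Total = 1 + 12 + 3 + 6 + 10 + 22 = 54.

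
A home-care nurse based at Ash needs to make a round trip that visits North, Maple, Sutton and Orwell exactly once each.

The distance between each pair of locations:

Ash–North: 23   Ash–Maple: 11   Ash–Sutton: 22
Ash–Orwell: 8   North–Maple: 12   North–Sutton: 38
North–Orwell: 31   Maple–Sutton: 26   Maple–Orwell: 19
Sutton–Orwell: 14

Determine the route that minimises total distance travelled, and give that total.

Shortest round trip = 83.

With 4 stops there are 4!/2 = 12 distinct round trips (a route and its reverse cost the same).
Ash → North → Maple → Sutton → Orwell → Ash: 23+12+26+14+8 = 83
Ash → North → Maple → Orwell → Sutton → Ash: 23+12+19+14+22 = 90
Ash → North → Sutton → Maple → Orwell → Ash: 23+38+26+19+8 = 114
Ash → North → Sutton → Orwell → Maple → Ash: 23+38+14+19+11 = 105
Ash → North → Orwell → Maple → Sutton → Ash: 23+31+19+26+22 = 121
Ash → North → Orwell → Sutton → Maple → Ash: 23+31+14+26+11 = 105
Ash → Maple → North → Sutton → Orwell → Ash: 11+12+38+14+8 = 83
Ash → Maple → North → Orwell → Sutton → Ash: 11+12+31+14+22 = 90
Ash → Maple → Sutton → North → Orwell → Ash: 11+26+38+31+8 = 114
Ash → Maple → Orwell → North → Sutton → Ash: 11+19+31+38+22 = 121
Ash → Sutton → North → Maple → Orwell → Ash: 22+38+12+19+8 = 99
Ash → Sutton → Maple → North → Orwell → Ash: 22+26+12+31+8 = 99
The minimum is 83.
One optimal route: Ash → North → Maple → Sutton → Orwell → Ash (or its reverse).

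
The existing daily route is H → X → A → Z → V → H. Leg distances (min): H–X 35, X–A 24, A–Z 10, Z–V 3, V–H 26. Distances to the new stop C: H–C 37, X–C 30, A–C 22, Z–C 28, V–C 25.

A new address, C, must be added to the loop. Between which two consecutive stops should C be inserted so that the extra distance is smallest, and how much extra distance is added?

Insertion cost between consecutive stops i–j is d(i,C) + d(C,j) − d(i,j):
  between H and X: 37 + 30 − 35 = 32
  between X and A: 30 + 22 − 24 = 28
  between A and Z: 22 + 28 − 10 = 40
  between Z and V: 28 + 25 − 3 = 50
  between V and H: 25 + 37 − 26 = 36
Cheapest insertion is between X and A, adding 28.
New total = 98 + 28 = 126.

Minimum extra distance: 28 min, inserting C between X and A.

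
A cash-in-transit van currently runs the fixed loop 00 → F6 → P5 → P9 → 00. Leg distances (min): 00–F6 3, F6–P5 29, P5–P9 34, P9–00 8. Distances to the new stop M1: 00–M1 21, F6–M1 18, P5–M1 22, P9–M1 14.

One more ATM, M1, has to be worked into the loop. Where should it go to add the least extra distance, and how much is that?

+2 min — insert M1 between P5 and P9.

Insertion cost between consecutive stops i–j is d(i,M1) + d(M1,j) − d(i,j):
  between 00 and F6: 21 + 18 − 3 = 36
  between F6 and P5: 18 + 22 − 29 = 11
  between P5 and P9: 22 + 14 − 34 = 2
  between P9 and 00: 14 + 21 − 8 = 27
Cheapest insertion is between P5 and P9, adding 2.
New total = 74 + 2 = 76.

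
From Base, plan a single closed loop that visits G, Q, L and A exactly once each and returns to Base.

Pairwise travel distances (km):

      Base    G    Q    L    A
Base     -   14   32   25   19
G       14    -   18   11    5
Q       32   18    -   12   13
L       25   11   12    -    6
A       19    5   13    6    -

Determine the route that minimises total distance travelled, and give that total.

Shortest round trip = 69 km.

There are 12 distinct closed tours to check (reversals are equivalent).
Base → G → Q → L → A → Base: 14+18+12+6+19 = 69
Base → G → Q → A → L → Base: 14+18+13+6+25 = 76
Base → G → L → Q → A → Base: 14+11+12+13+19 = 69
Base → G → L → A → Q → Base: 14+11+6+13+32 = 76
Base → G → A → Q → L → Base: 14+5+13+12+25 = 69
Base → G → A → L → Q → Base: 14+5+6+12+32 = 69
Base → Q → G → L → A → Base: 32+18+11+6+19 = 86
Base → Q → G → A → L → Base: 32+18+5+6+25 = 86
Base → Q → L → G → A → Base: 32+12+11+5+19 = 79
Base → Q → A → G → L → Base: 32+13+5+11+25 = 86
Base → L → G → Q → A → Base: 25+11+18+13+19 = 86
Base → L → Q → G → A → Base: 25+12+18+5+19 = 79
The minimum is 69.
One optimal route: Base → G → Q → L → A → Base (or its reverse).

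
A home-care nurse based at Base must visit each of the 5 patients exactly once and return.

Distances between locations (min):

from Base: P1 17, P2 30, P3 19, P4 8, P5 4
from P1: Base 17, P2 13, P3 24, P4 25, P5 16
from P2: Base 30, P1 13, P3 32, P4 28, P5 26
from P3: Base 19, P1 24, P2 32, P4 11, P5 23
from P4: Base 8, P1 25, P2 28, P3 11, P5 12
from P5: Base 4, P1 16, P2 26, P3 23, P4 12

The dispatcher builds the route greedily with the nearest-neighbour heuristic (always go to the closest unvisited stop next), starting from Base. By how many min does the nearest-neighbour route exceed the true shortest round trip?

Base: P5=4, P4=8, P1=17, P3=19, P2=30 ⇒ P5
P5: P4=12, P1=16, P3=23, P2=26 ⇒ P4
P4: P3=11, P1=25, P2=28 ⇒ P3
P3: P1=24, P2=32 ⇒ P1
P1: P2=13 ⇒ P2
NN route Base → P5 → P4 → P3 → P1 → P2 → Base costs 94.
Optimal: Base → P4 → P3 → P2 → P1 → P5 → Base costs 84 (by enumerating all 60 distinct tours).
Excess = 94 − 84 = 10.

Excess over optimum: 10 min.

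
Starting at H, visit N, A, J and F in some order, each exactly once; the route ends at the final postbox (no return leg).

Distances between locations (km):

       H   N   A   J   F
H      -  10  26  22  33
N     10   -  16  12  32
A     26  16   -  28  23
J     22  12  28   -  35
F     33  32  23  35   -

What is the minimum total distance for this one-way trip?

Shortest open route: 73 km.

There are 4! = 24 possible orderings.
H - N - A - J - F: 10+16+28+35 = 89
H - N - A - F - J: 10+16+23+35 = 84
H - N - J - A - F: 10+12+28+23 = 73
H - N - J - F - A: 10+12+35+23 = 80
H - N - F - A - J: 10+32+23+28 = 93
H - N - F - J - A: 10+32+35+28 = 105
H - A - N - J - F: 26+16+12+35 = 89
H - A - N - F - J: 26+16+32+35 = 109
H - A - J - N - F: 26+28+12+32 = 98
H - A - J - F - N: 26+28+35+32 = 121
H - A - F - N - J: 26+23+32+12 = 93
H - A - F - J - N: 26+23+35+12 = 96
H - J - N - A - F: 22+12+16+23 = 73
H - J - N - F - A: 22+12+32+23 = 89
… (10 more)
The minimum is 73.
One shortest path: H → N → J → A → F.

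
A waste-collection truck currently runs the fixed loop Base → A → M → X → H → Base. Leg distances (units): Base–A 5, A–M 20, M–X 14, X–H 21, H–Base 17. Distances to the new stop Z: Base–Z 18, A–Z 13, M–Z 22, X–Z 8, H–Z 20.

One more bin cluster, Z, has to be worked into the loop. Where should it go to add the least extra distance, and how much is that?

+7 — insert Z between X and H.

Insertion cost between consecutive stops i–j is d(i,Z) + d(Z,j) − d(i,j):
  between Base and A: 18 + 13 − 5 = 26
  between A and M: 13 + 22 − 20 = 15
  between M and X: 22 + 8 − 14 = 16
  between X and H: 8 + 20 − 21 = 7
  between H and Base: 20 + 18 − 17 = 21
Cheapest insertion is between X and H, adding 7.
New total = 77 + 7 = 84.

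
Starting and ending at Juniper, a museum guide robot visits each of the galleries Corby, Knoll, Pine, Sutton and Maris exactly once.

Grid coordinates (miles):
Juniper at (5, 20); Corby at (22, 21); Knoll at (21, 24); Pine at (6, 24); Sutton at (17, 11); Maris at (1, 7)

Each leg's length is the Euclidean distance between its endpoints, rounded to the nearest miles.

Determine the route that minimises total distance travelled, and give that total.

63 miles — the shortest possible round trip.

There are 60 distinct closed tours to check (reversals are equivalent).
Juniper→Corby→Knoll→Pine→Sutton→Maris→Juniper: 17+3+15+17+16+14 = 82
Juniper→Corby→Knoll→Pine→Maris→Sutton→Juniper: 17+3+15+18+16+15 = 84
Juniper→Corby→Knoll→Sutton→Pine→Maris→Juniper: 17+3+14+17+18+14 = 83
Juniper→Corby→Knoll→Sutton→Maris→Pine→Juniper: 17+3+14+16+18+4 = 72
Juniper→Corby→Knoll→Maris→Pine→Sutton→Juniper: 17+3+26+18+17+15 = 96
Juniper→Corby→Knoll→Maris→Sutton→Pine→Juniper: 17+3+26+16+17+4 = 83
Juniper→Corby→Pine→Knoll→Sutton→Maris→Juniper: 17+16+15+14+16+14 = 92
Juniper→Corby→Pine→Knoll→Maris→Sutton→Juniper: 17+16+15+26+16+15 = 105
Juniper→Corby→Pine→Sutton→Knoll→Maris→Juniper: 17+16+17+14+26+14 = 104
Juniper→Corby→Pine→Sutton→Maris→Knoll→Juniper: 17+16+17+16+26+16 = 108
Juniper→Corby→Pine→Maris→Knoll→Sutton→Juniper: 17+16+18+26+14+15 = 106
Juniper→Corby→Pine→Maris→Sutton→Knoll→Juniper: 17+16+18+16+14+16 = 97
Juniper→Corby→Sutton→Knoll→Pine→Maris→Juniper: 17+11+14+15+18+14 = 89
Juniper→Corby→Sutton→Knoll→Maris→Pine→Juniper: 17+11+14+26+18+4 = 90
… (46 more)
Juniper→Pine→Knoll→Corby→Sutton→Maris→Juniper: 4+15+3+11+16+14 = 63  ← best
The minimum is 63.
One optimal route: Juniper → Pine → Knoll → Corby → Sutton → Maris → Juniper (or its reverse).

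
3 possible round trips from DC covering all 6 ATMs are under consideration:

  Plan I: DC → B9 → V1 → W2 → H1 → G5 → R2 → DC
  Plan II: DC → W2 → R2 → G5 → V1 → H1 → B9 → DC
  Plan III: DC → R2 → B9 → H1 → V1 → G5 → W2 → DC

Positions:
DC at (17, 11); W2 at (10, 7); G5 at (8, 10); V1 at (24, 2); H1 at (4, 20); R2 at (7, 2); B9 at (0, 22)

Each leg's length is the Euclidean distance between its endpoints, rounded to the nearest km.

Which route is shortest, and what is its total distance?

Plan I: 20 + 31 + 15 + 14 + 11 + 8 + 13 = 112
Plan II: 8 + 6 + 8 + 18 + 27 + 4 + 20 = 91
Plan III: 13 + 21 + 4 + 27 + 18 + 4 + 8 = 95

91 km — Plan II is the shortest.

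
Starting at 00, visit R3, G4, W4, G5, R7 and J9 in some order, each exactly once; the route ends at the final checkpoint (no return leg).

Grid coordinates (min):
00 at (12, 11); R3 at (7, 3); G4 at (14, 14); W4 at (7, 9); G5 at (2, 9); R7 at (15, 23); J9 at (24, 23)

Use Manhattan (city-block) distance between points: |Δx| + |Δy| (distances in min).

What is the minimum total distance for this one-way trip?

There are 6! = 720 possible orderings.
00→R3→G4→W4→G5→R7→J9: 13+18+12+5+27+9 = 84
00→R3→G4→W4→G5→J9→R7: 13+18+12+5+36+9 = 93
00→R3→G4→W4→R7→G5→J9: 13+18+12+22+27+36 = 128
00→R3→G4→W4→R7→J9→G5: 13+18+12+22+9+36 = 110
00→R3→G4→W4→J9→G5→R7: 13+18+12+31+36+27 = 137
00→R3→G4→W4→J9→R7→G5: 13+18+12+31+9+27 = 110
00→R3→G4→G5→W4→R7→J9: 13+18+17+5+22+9 = 84
00→R3→G4→G5→W4→J9→R7: 13+18+17+5+31+9 = 93
… (712 more)
00→R3→W4→G5→G4→R7→J9: 13+6+5+17+10+9 = 60  ← best
The minimum is 60.
One shortest path: 00 → R3 → W4 → G5 → G4 → R7 → J9.

Minimum one-way distance = 60 min.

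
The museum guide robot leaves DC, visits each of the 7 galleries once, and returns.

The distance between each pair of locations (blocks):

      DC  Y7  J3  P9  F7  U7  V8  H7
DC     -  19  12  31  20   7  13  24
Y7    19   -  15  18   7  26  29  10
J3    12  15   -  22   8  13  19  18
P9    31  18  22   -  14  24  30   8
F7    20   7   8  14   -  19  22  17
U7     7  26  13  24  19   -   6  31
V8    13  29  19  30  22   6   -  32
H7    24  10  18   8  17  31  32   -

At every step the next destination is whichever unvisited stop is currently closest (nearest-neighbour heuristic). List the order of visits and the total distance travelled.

At DC the remaining stops are U7 7, J3 12, V8 13, Y7 19, F7 20, H7 24, P9 31; go to U7.
At U7 the remaining stops are V8 6, J3 13, F7 19, P9 24, Y7 26, H7 31; go to V8.
At V8 the remaining stops are J3 19, F7 22, Y7 29, P9 30, H7 32; go to J3.
At J3 the remaining stops are F7 8, Y7 15, H7 18, P9 22; go to F7.
At F7 the remaining stops are Y7 7, P9 14, H7 17; go to Y7.
At Y7 the remaining stops are H7 10, P9 18; go to H7.
At H7 the remaining stops are P9 8; go to P9.
Return P9→DC: 31.
Total = 7 + 6 + 19 + 8 + 7 + 10 + 8 + 31 = 96.

96 blocks along DC → U7 → V8 → J3 → F7 → Y7 → H7 → P9 → DC.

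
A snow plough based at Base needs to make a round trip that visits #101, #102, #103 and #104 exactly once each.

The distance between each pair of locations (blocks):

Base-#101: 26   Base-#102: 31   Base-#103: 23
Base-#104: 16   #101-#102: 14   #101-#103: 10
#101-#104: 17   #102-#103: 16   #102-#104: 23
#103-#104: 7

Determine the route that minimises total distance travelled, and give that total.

With 4 stops there are 4!/2 = 12 distinct round trips (a route and its reverse cost the same).
Base→#101→#102→#103→#104→Base: 26+14+16+7+16 = 79
Base→#101→#102→#104→#103→Base: 26+14+23+7+23 = 93
Base→#101→#103→#102→#104→Base: 26+10+16+23+16 = 91
Base→#101→#103→#104→#102→Base: 26+10+7+23+31 = 97
Base→#101→#104→#102→#103→Base: 26+17+23+16+23 = 105
Base→#101→#104→#103→#102→Base: 26+17+7+16+31 = 97
Base→#102→#101→#103→#104→Base: 31+14+10+7+16 = 78
Base→#102→#101→#104→#103→Base: 31+14+17+7+23 = 92
Base→#102→#103→#101→#104→Base: 31+16+10+17+16 = 90
Base→#102→#104→#101→#103→Base: 31+23+17+10+23 = 104
Base→#103→#101→#102→#104→Base: 23+10+14+23+16 = 86
Base→#103→#102→#101→#104→Base: 23+16+14+17+16 = 86
The minimum is 78.
One optimal route: Base → #102 → #101 → #103 → #104 → Base (or its reverse).

78 blocks — the shortest possible round trip.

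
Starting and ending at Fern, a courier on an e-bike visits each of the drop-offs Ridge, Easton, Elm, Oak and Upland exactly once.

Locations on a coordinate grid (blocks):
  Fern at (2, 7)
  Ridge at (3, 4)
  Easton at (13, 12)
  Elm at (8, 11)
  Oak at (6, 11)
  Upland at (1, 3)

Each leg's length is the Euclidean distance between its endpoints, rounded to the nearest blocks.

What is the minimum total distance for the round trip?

32 blocks — the shortest possible round trip.

With 5 stops there are 5!/2 = 60 distinct round trips (a route and its reverse cost the same).
Fern → Ridge → Easton → Elm → Oak → Upland → Fern: 3+13+5+2+9+4 = 36
Fern → Ridge → Easton → Elm → Upland → Oak → Fern: 3+13+5+11+9+6 = 47
Fern → Ridge → Easton → Oak → Elm → Upland → Fern: 3+13+7+2+11+4 = 40
Fern → Ridge → Easton → Oak → Upland → Elm → Fern: 3+13+7+9+11+7 = 50
Fern → Ridge → Easton → Upland → Elm → Oak → Fern: 3+13+15+11+2+6 = 50
Fern → Ridge → Easton → Upland → Oak → Elm → Fern: 3+13+15+9+2+7 = 49
Fern → Ridge → Elm → Easton → Oak → Upland → Fern: 3+9+5+7+9+4 = 37
Fern → Ridge → Elm → Easton → Upland → Oak → Fern: 3+9+5+15+9+6 = 47
Fern → Ridge → Elm → Oak → Easton → Upland → Fern: 3+9+2+7+15+4 = 40
Fern → Ridge → Elm → Oak → Upland → Easton → Fern: 3+9+2+9+15+12 = 50
Fern → Ridge → Elm → Upland → Easton → Oak → Fern: 3+9+11+15+7+6 = 51
Fern → Ridge → Elm → Upland → Oak → Easton → Fern: 3+9+11+9+7+12 = 51
Fern → Ridge → Oak → Easton → Elm → Upland → Fern: 3+8+7+5+11+4 = 38
Fern → Ridge → Oak → Easton → Upland → Elm → Fern: 3+8+7+15+11+7 = 51
… (46 more)
Fern → Oak → Elm → Easton → Ridge → Upland → Fern: 6+2+5+13+2+4 = 32  ← best
The minimum is 32.
One optimal route: Fern → Oak → Elm → Easton → Ridge → Upland → Fern (or its reverse).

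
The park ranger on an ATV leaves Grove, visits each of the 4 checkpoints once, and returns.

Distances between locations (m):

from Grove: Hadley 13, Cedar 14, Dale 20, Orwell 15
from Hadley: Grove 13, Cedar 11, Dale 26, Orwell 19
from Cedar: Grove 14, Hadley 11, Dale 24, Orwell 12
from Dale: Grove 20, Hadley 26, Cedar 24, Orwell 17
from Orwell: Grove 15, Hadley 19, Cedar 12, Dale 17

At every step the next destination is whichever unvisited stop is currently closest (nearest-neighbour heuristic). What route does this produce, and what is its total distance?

73 m along Grove → Hadley → Cedar → Orwell → Dale → Grove.

At Grove the remaining stops are Hadley 13, Cedar 14, Orwell 15, Dale 20; go to Hadley.
At Hadley the remaining stops are Cedar 11, Orwell 19, Dale 26; go to Cedar.
At Cedar the remaining stops are Orwell 12, Dale 24; go to Orwell.
At Orwell the remaining stops are Dale 17; go to Dale.
Return Dale→Grove: 20.
Total = 13 + 11 + 12 + 17 + 20 = 73.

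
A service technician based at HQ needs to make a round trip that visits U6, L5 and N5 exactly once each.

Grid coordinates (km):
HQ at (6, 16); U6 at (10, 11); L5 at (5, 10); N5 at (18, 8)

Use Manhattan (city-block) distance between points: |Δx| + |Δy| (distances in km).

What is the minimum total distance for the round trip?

HQ-U6-L5-N5-HQ: 9+6+15+20 = 50
HQ-U6-N5-L5-HQ: 9+11+15+7 = 42
HQ-L5-U6-N5-HQ: 7+6+11+20 = 44
The minimum is 42.
One optimal route: HQ → U6 → N5 → L5 → HQ (or its reverse).

Minimum total distance: 42 km.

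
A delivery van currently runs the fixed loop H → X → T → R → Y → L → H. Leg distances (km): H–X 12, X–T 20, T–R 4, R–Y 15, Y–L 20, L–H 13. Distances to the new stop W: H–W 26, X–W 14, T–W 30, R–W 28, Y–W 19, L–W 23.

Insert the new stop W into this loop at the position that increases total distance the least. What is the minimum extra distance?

Insertion cost between consecutive stops i–j is d(i,W) + d(W,j) − d(i,j):
  between H and X: 26 + 14 − 12 = 28
  between X and T: 14 + 30 − 20 = 24
  between T and R: 30 + 28 − 4 = 54
  between R and Y: 28 + 19 − 15 = 32
  between Y and L: 19 + 23 − 20 = 22
  between L and H: 23 + 26 − 13 = 36
Cheapest insertion is between Y and L, adding 22.
New total = 84 + 22 = 106.

Minimum extra distance: 22 km, inserting W between Y and L.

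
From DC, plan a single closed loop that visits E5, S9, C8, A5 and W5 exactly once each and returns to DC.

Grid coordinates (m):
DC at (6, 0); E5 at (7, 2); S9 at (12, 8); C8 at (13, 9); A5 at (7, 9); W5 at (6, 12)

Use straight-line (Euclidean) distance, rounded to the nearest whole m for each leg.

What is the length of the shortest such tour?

Shortest round trip = 31 m.

There are 60 distinct closed tours to check (reversals are equivalent).
DC→E5→S9→C8→A5→W5→DC: 2+8+1+6+3+12 = 32
DC→E5→S9→C8→W5→A5→DC: 2+8+1+8+3+9 = 31
DC→E5→S9→A5→C8→W5→DC: 2+8+5+6+8+12 = 41
DC→E5→S9→A5→W5→C8→DC: 2+8+5+3+8+11 = 37
DC→E5→S9→W5→C8→A5→DC: 2+8+7+8+6+9 = 40
DC→E5→S9→W5→A5→C8→DC: 2+8+7+3+6+11 = 37
DC→E5→C8→S9→A5→W5→DC: 2+9+1+5+3+12 = 32
DC→E5→C8→S9→W5→A5→DC: 2+9+1+7+3+9 = 31
DC→E5→C8→A5→S9→W5→DC: 2+9+6+5+7+12 = 41
DC→E5→C8→A5→W5→S9→DC: 2+9+6+3+7+10 = 37
DC→E5→C8→W5→S9→A5→DC: 2+9+8+7+5+9 = 40
DC→E5→C8→W5→A5→S9→DC: 2+9+8+3+5+10 = 37
DC→E5→A5→S9→C8→W5→DC: 2+7+5+1+8+12 = 35
DC→E5→A5→S9→W5→C8→DC: 2+7+5+7+8+11 = 40
… (46 more)
The minimum is 31.
One optimal route: DC → E5 → S9 → C8 → W5 → A5 → DC (or its reverse).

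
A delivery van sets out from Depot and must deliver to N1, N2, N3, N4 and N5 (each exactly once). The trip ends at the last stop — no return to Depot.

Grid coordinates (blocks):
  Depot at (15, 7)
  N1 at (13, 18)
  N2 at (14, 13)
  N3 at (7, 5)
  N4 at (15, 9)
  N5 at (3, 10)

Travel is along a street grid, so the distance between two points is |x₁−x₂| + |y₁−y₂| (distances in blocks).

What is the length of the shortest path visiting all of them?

Shortest open route: 40 blocks.

There are 5! = 120 possible orderings.
Depot→N1→N2→N3→N4→N5: 13+6+15+12+13 = 59
Depot→N1→N2→N3→N5→N4: 13+6+15+9+13 = 56
Depot→N1→N2→N4→N3→N5: 13+6+5+12+9 = 45
Depot→N1→N2→N4→N5→N3: 13+6+5+13+9 = 46
Depot→N1→N2→N5→N3→N4: 13+6+14+9+12 = 54
Depot→N1→N2→N5→N4→N3: 13+6+14+13+12 = 58
Depot→N1→N3→N2→N4→N5: 13+19+15+5+13 = 65
Depot→N1→N3→N2→N5→N4: 13+19+15+14+13 = 74
Depot→N1→N3→N4→N2→N5: 13+19+12+5+14 = 63
Depot→N1→N3→N4→N5→N2: 13+19+12+13+14 = 71
Depot→N1→N3→N5→N2→N4: 13+19+9+14+5 = 60
Depot→N1→N3→N5→N4→N2: 13+19+9+13+5 = 59
Depot→N1→N4→N2→N3→N5: 13+11+5+15+9 = 53
Depot→N1→N4→N2→N5→N3: 13+11+5+14+9 = 52
… (106 more)
Depot→N4→N2→N1→N5→N3: 2+5+6+18+9 = 40  ← best
The minimum is 40.
One shortest path: Depot → N4 → N2 → N1 → N5 → N3.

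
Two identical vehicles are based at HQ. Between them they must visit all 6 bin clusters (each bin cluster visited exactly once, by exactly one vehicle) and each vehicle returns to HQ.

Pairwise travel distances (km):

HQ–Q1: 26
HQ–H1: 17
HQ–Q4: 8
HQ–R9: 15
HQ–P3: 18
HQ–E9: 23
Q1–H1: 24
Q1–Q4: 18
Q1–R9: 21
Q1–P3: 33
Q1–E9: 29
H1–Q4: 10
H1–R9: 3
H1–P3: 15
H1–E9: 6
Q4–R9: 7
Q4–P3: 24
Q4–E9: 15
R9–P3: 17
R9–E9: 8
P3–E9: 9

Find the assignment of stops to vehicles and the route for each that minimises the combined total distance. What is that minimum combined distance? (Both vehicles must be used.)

There are 2^5 − 1 = 31 ways to divide the 6 stops into two non-empty groups. For each, the best each vehicle can do is its own shortest tour through its group:
  {Q1} + {H1, Q4, R9, P3, E9}: 52 + 51 = 103
  {H1} + {Q1, Q4, R9, P3, E9}: 34 + 82 = 116
  {Q1, H1} + {Q4, R9, P3, E9}: 67 + 50 = 117
  {Q4} + {Q1, H1, R9, P3, E9}: 16 + 83 = 99
  {Q1, Q4} + {H1, R9, P3, E9}: 52 + 51 = 103
  {H1, Q4} + {Q1, R9, P3, E9}: 35 + 82 = 117
  … (31 splits in total)
Best: vehicle 1 HQ → Q4 → HQ = 16; vehicle 2 HQ → Q1 → R9 → H1 → E9 → P3 → HQ = 83; combined 99.

Minimum combined distance: 99 km.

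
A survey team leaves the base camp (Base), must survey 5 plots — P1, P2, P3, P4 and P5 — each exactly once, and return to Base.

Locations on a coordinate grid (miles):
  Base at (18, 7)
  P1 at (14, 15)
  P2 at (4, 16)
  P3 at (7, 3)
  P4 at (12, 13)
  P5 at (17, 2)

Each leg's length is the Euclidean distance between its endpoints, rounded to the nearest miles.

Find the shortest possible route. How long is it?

Base → P1 → P2 → P3 → P4 → P5 → Base: 9+10+13+11+12+5 = 60
Base → P1 → P2 → P3 → P5 → P4 → Base: 9+10+13+10+12+8 = 62
Base → P1 → P2 → P4 → P3 → P5 → Base: 9+10+9+11+10+5 = 54
Base → P1 → P2 → P4 → P5 → P3 → Base: 9+10+9+12+10+12 = 62
Base → P1 → P2 → P5 → P3 → P4 → Base: 9+10+19+10+11+8 = 67
Base → P1 → P2 → P5 → P4 → P3 → Base: 9+10+19+12+11+12 = 73
Base → P1 → P3 → P2 → P4 → P5 → Base: 9+14+13+9+12+5 = 62
Base → P1 → P3 → P2 → P5 → P4 → Base: 9+14+13+19+12+8 = 75
Base → P1 → P3 → P4 → P2 → P5 → Base: 9+14+11+9+19+5 = 67
Base → P1 → P3 → P4 → P5 → P2 → Base: 9+14+11+12+19+17 = 82
Base → P1 → P3 → P5 → P2 → P4 → Base: 9+14+10+19+9+8 = 69
Base → P1 → P3 → P5 → P4 → P2 → Base: 9+14+10+12+9+17 = 71
Base → P1 → P4 → P2 → P3 → P5 → Base: 9+3+9+13+10+5 = 49
Base → P1 → P4 → P2 → P5 → P3 → Base: 9+3+9+19+10+12 = 62
… (46 more)
The minimum is 49.
One optimal route: Base → P1 → P4 → P2 → P3 → P5 → Base (or its reverse).

Minimum total distance: 49 miles.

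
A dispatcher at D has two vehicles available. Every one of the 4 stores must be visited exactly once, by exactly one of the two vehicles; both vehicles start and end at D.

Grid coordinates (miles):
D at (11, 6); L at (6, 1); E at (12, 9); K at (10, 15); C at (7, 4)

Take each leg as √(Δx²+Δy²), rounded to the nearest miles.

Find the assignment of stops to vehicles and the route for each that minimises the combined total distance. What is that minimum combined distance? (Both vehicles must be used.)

Try each way of splitting the stops between the two vehicles (each non-empty) and, for each split, find the best tour for each vehicle:
  {L} + {E, K, C}: 14 + 24 = 38
  {E} + {L, K, C}: 6 + 30 = 36
  {L, E} + {K, C}: 20 + 24 = 44
  {K} + {L, E, C}: 18 + 20 = 38
  {L, K} + {E, C}: 31 + 14 = 45
  {E, K} + {L, C}: 18 + 14 = 32
  … (7 splits in total)
Best: vehicle 1 D → E → K → D = 18; vehicle 2 D → L → C → D = 14; combined 32.

Minimum combined distance: 32 miles.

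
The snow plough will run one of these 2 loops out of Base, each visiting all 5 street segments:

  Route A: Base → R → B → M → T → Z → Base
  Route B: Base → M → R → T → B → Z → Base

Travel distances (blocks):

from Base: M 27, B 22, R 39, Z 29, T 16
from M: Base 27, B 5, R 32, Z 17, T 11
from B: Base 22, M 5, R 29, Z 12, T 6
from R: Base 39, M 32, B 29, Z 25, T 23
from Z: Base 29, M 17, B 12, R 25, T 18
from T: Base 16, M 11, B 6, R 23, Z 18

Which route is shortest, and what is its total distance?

Shortest is Route B, total 129 blocks.

Route A: 39 + 29 + 5 + 11 + 18 + 29 = 131
Route B: 27 + 32 + 23 + 6 + 12 + 29 = 129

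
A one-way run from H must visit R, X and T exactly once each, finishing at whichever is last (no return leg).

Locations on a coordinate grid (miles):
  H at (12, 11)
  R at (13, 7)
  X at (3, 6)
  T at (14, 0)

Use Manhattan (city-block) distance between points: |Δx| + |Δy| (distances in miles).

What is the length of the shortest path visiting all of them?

There are 3! = 6 possible orderings.
H → R → X → T: 5+11+17 = 33
H → R → T → X: 5+8+17 = 30
H → X → R → T: 14+11+8 = 33
H → X → T → R: 14+17+8 = 39
H → T → R → X: 13+8+11 = 32
H → T → X → R: 13+17+11 = 41
The minimum is 30.
One shortest path: H → R → T → X.

Minimum one-way distance = 30 miles.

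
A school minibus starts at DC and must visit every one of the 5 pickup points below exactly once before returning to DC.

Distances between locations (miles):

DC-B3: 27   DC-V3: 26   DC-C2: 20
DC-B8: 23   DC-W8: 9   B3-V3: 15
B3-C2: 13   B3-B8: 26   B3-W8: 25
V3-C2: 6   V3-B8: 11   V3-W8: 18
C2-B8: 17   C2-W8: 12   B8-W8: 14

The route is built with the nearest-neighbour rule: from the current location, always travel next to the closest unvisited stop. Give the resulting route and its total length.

From DC: distances to unvisited — W8=9, C2=20, B8=23, V3=26, B3=27. Nearest is W8 (9).
From W8: distances to unvisited — C2=12, B8=14, V3=18, B3=25. Nearest is C2 (12).
From C2: distances to unvisited — V3=6, B3=13, B8=17. Nearest is V3 (6).
From V3: distances to unvisited — B8=11, B3=15. Nearest is B8 (11).
From B8: distances to unvisited — B3=26. Nearest is B3 (26).
Return B3→DC: 27.
Total = 9 + 12 + 6 + 11 + 26 + 27 = 91.

Total distance 91 miles via the nearest-neighbour route DC → W8 → C2 → V3 → B8 → B3 → DC.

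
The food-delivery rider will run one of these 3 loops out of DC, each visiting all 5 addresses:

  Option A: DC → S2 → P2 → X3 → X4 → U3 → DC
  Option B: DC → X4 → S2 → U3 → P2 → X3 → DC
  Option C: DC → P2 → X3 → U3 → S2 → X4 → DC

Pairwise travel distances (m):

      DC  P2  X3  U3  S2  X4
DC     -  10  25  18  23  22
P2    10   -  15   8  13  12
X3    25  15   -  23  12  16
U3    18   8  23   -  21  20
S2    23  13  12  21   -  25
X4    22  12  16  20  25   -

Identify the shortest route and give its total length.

Option A: 23 + 13 + 15 + 16 + 20 + 18 = 105
Option B: 22 + 25 + 21 + 8 + 15 + 25 = 116
Option C: 10 + 15 + 23 + 21 + 25 + 22 = 116

Shortest is Option A, total 105 m.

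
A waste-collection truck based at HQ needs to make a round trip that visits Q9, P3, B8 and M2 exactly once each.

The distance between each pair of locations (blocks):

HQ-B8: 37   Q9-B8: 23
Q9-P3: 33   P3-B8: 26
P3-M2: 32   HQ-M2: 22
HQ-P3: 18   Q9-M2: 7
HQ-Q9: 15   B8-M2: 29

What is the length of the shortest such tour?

HQ→Q9→P3→B8→M2→HQ: 15+33+26+29+22 = 125
HQ→Q9→P3→M2→B8→HQ: 15+33+32+29+37 = 146
HQ→Q9→B8→P3→M2→HQ: 15+23+26+32+22 = 118
HQ→Q9→B8→M2→P3→HQ: 15+23+29+32+18 = 117
HQ→Q9→M2→P3→B8→HQ: 15+7+32+26+37 = 117
HQ→Q9→M2→B8→P3→HQ: 15+7+29+26+18 = 95
HQ→P3→Q9→B8→M2→HQ: 18+33+23+29+22 = 125
HQ→P3→Q9→M2→B8→HQ: 18+33+7+29+37 = 124
HQ→P3→B8→Q9→M2→HQ: 18+26+23+7+22 = 96
HQ→P3→M2→Q9→B8→HQ: 18+32+7+23+37 = 117
HQ→B8→Q9→P3→M2→HQ: 37+23+33+32+22 = 147
HQ→B8→P3→Q9→M2→HQ: 37+26+33+7+22 = 125
The minimum is 95.
One optimal route: HQ → Q9 → M2 → B8 → P3 → HQ (or its reverse).

Minimum total distance: 95 blocks.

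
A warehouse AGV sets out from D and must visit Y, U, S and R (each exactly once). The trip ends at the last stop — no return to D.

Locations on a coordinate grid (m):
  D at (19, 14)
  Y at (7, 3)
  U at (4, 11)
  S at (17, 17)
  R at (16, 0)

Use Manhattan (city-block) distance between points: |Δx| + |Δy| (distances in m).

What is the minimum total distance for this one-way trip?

There are 4! = 24 possible orderings.
D → Y → U → S → R: 23+11+19+18 = 71
D → Y → U → R → S: 23+11+23+18 = 75
D → Y → S → U → R: 23+24+19+23 = 89
D → Y → S → R → U: 23+24+18+23 = 88
D → Y → R → U → S: 23+12+23+19 = 77
D → Y → R → S → U: 23+12+18+19 = 72
D → U → Y → S → R: 18+11+24+18 = 71
D → U → Y → R → S: 18+11+12+18 = 59
D → U → S → Y → R: 18+19+24+12 = 73
D → U → S → R → Y: 18+19+18+12 = 67
D → U → R → Y → S: 18+23+12+24 = 77
D → U → R → S → Y: 18+23+18+24 = 83
D → S → Y → U → R: 5+24+11+23 = 63
D → S → Y → R → U: 5+24+12+23 = 64
… (10 more)
D → S → R → Y → U: 5+18+12+11 = 46  ← best
The minimum is 46.
One shortest path: D → S → R → Y → U.

Minimum one-way distance = 46 m.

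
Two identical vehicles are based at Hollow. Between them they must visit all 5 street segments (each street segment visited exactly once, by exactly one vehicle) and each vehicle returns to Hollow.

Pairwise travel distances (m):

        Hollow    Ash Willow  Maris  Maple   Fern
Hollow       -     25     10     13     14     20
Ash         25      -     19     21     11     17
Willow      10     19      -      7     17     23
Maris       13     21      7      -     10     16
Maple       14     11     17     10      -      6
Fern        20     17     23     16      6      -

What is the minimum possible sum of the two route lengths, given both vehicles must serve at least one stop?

Check every non-empty split of the stops between the two vehicles; for each half take its own optimal tour:
  {Ash} + {Willow, Maris, Maple, Fern}: 50 + 53 = 103
  {Willow} + {Ash, Maris, Maple, Fern}: 20 + 71 = 91
  {Ash, Willow} + {Maris, Maple, Fern}: 54 + 49 = 103
  {Maris} + {Ash, Willow, Maple, Fern}: 26 + 66 = 92
  {Ash, Maris} + {Willow, Maple, Fern}: 59 + 53 = 112
  {Willow, Maris} + {Ash, Maple, Fern}: 30 + 62 = 92
  … (15 splits in total)
Best: vehicle 1 Hollow → Willow → Hollow = 20; vehicle 2 Hollow → Ash → Maple → Fern → Maris → Hollow = 71; combined 91.

Minimum combined distance: 91 m.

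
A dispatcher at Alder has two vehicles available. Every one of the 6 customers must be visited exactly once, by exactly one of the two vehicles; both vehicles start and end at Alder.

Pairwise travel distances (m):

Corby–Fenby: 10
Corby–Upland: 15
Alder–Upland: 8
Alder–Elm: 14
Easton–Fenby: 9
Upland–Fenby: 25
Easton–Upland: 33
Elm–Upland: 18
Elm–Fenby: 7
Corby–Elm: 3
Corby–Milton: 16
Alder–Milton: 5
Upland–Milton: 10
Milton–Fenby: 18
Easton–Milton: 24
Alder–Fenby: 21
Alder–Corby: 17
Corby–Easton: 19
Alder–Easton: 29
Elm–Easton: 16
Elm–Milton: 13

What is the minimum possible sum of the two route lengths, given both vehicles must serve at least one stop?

Check every non-empty split of the stops between the two vehicles; for each half take its own optimal tour:
  {Corby} + {Elm, Easton, Upland, Milton, Fenby}: 34 + 71 = 105
  {Elm} + {Corby, Easton, Upland, Milton, Fenby}: 28 + 71 = 99
  {Corby, Elm} + {Easton, Upland, Milton, Fenby}: 34 + 71 = 105
  {Easton} + {Corby, Elm, Upland, Milton, Fenby}: 58 + 56 = 114
  {Corby, Easton} + {Elm, Upland, Milton, Fenby}: 65 + 56 = 121
  {Elm, Easton} + {Corby, Upland, Milton, Fenby}: 59 + 56 = 115
  … (31 splits in total)
  {Upland} + {Corby, Elm, Easton, Milton, Fenby}: 16 + 65 = 81  ← best
Best: vehicle 1 Alder → Upland → Alder = 16; vehicle 2 Alder → Corby → Elm → Fenby → Easton → Milton → Alder = 65; combined 81.

81 m — the smallest possible combined total.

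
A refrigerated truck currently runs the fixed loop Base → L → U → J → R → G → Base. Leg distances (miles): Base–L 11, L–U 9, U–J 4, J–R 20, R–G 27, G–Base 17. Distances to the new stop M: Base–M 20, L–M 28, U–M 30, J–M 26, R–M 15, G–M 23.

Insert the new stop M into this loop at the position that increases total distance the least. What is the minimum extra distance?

Insertion cost between consecutive stops i–j is d(i,M) + d(M,j) − d(i,j):
  between Base and L: 20 + 28 − 11 = 37
  between L and U: 28 + 30 − 9 = 49
  between U and J: 30 + 26 − 4 = 52
  between J and R: 26 + 15 − 20 = 21
  between R and G: 15 + 23 − 27 = 11
  between G and Base: 23 + 20 − 17 = 26
Cheapest insertion is between R and G, adding 11.
New total = 88 + 11 = 99.

Minimum extra distance: 11 miles, inserting M between R and G.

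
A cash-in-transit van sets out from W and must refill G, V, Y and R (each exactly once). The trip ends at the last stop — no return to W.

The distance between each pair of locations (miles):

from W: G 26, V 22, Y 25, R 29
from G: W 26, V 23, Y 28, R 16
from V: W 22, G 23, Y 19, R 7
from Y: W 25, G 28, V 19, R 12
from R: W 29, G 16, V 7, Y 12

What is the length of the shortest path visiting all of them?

There are 4! = 24 possible orderings.
W→G→V→Y→R: 26+23+19+12 = 80
W→G→V→R→Y: 26+23+7+12 = 68
W→G→Y→V→R: 26+28+19+7 = 80
W→G→Y→R→V: 26+28+12+7 = 73
W→G→R→V→Y: 26+16+7+19 = 68
W→G→R→Y→V: 26+16+12+19 = 73
W→V→G→Y→R: 22+23+28+12 = 85
W→V→G→R→Y: 22+23+16+12 = 73
W→V→Y→G→R: 22+19+28+16 = 85
W→V→Y→R→G: 22+19+12+16 = 69
W→V→R→G→Y: 22+7+16+28 = 73
W→V→R→Y→G: 22+7+12+28 = 69
W→Y→G→V→R: 25+28+23+7 = 83
W→Y→G→R→V: 25+28+16+7 = 76
… (10 more)
W→Y→V→R→G: 25+19+7+16 = 67  ← best
The minimum is 67.
One shortest path: W → Y → V → R → G.

Minimum one-way distance = 67 miles.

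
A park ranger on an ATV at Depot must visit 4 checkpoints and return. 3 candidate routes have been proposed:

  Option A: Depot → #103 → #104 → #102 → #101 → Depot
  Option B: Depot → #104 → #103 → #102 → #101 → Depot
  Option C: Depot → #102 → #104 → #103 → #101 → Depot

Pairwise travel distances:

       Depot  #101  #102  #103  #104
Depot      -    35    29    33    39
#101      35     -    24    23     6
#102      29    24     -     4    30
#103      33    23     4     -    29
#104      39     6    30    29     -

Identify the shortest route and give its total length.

Option A: 33 + 29 + 30 + 24 + 35 = 151
Option B: 39 + 29 + 4 + 24 + 35 = 131
Option C: 29 + 30 + 29 + 23 + 35 = 146

131 — Option B is the shortest.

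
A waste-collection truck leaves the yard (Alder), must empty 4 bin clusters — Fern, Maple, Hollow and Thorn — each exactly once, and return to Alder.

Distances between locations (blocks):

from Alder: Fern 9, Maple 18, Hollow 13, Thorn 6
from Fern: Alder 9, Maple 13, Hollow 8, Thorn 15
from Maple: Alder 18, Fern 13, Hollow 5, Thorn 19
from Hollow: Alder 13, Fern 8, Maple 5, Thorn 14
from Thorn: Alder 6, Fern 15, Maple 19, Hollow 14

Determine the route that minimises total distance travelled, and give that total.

With 4 stops there are 4!/2 = 12 distinct round trips (a route and its reverse cost the same).
Alder→Fern→Maple→Hollow→Thorn→Alder: 9+13+5+14+6 = 47
Alder→Fern→Maple→Thorn→Hollow→Alder: 9+13+19+14+13 = 68
Alder→Fern→Hollow→Maple→Thorn→Alder: 9+8+5+19+6 = 47
Alder→Fern→Hollow→Thorn→Maple→Alder: 9+8+14+19+18 = 68
Alder→Fern→Thorn→Maple→Hollow→Alder: 9+15+19+5+13 = 61
Alder→Fern→Thorn→Hollow→Maple→Alder: 9+15+14+5+18 = 61
Alder→Maple→Fern→Hollow→Thorn→Alder: 18+13+8+14+6 = 59
Alder→Maple→Fern→Thorn→Hollow→Alder: 18+13+15+14+13 = 73
Alder→Maple→Hollow→Fern→Thorn→Alder: 18+5+8+15+6 = 52
Alder→Maple→Thorn→Fern→Hollow→Alder: 18+19+15+8+13 = 73
Alder→Hollow→Fern→Maple→Thorn→Alder: 13+8+13+19+6 = 59
Alder→Hollow→Maple→Fern→Thorn→Alder: 13+5+13+15+6 = 52
The minimum is 47.
One optimal route: Alder → Fern → Maple → Hollow → Thorn → Alder (or its reverse).

Shortest round trip = 47 blocks.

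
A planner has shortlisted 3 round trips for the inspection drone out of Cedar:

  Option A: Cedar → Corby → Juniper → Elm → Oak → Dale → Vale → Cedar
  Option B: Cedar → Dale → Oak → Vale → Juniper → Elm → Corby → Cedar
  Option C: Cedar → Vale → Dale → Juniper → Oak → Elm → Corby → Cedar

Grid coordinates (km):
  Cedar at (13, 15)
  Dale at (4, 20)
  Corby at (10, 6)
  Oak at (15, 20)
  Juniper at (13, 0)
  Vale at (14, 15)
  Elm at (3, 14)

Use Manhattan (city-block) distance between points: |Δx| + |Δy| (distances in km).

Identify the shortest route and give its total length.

Shortest is Option A, total 90 km.

Option A: 12 + 9 + 24 + 18 + 11 + 15 + 1 = 90
Option B: 14 + 11 + 6 + 16 + 24 + 15 + 12 = 98
Option C: 1 + 15 + 29 + 22 + 18 + 15 + 12 = 112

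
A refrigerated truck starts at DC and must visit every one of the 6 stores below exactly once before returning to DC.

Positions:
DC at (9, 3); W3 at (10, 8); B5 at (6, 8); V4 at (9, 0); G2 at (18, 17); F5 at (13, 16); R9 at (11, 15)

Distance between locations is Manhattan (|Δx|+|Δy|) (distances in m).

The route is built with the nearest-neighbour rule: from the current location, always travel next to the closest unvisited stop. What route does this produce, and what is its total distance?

Total distance 60 m via the nearest-neighbour route DC → V4 → W3 → B5 → R9 → F5 → G2 → DC.

DC → [V4:3 / W3:6 / B5:8 / R9:14 / F5:17 / G2:23] → V4 (3)
V4 → [W3:9 / B5:11 / R9:17 / F5:20 / G2:26] → W3 (9)
W3 → [B5:4 / R9:8 / F5:11 / G2:17] → B5 (4)
B5 → [R9:12 / F5:15 / G2:21] → R9 (12)
R9 → [F5:3 / G2:9] → F5 (3)
F5 → [G2:6] → G2 (6)
Return G2→DC: 23.
Total = 3 + 9 + 4 + 12 + 3 + 6 + 23 = 60.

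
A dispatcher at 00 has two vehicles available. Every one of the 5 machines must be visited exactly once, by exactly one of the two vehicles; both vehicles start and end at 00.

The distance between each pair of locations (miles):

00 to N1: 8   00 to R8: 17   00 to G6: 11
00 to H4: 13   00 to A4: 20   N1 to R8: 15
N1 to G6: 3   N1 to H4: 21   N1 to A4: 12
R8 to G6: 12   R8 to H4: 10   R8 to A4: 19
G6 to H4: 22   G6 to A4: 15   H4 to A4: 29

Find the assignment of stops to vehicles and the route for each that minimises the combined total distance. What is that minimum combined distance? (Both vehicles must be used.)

84 miles — the smallest possible combined total.

Try each way of splitting the stops between the two vehicles (each non-empty) and, for each split, find the best tour for each vehicle:
  {N1} + {R8, G6, H4, A4}: 16 + 68 = 84
  {R8} + {N1, G6, H4, A4}: 34 + 68 = 102
  {N1, R8} + {G6, H4, A4}: 40 + 68 = 108
  {G6} + {N1, R8, H4, A4}: 22 + 62 = 84
  {N1, G6} + {R8, H4, A4}: 22 + 62 = 84
  {R8, G6} + {N1, H4, A4}: 40 + 62 = 102
  … (15 splits in total)
Best: vehicle 1 00 → N1 → 00 = 16; vehicle 2 00 → G6 → A4 → R8 → H4 → 00 = 68; combined 84.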